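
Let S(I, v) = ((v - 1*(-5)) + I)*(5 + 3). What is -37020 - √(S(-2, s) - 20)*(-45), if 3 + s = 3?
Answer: -36930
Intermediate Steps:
s = 0 (s = -3 + 3 = 0)
S(I, v) = 40 + 8*I + 8*v (S(I, v) = ((v + 5) + I)*8 = ((5 + v) + I)*8 = (5 + I + v)*8 = 40 + 8*I + 8*v)
-37020 - √(S(-2, s) - 20)*(-45) = -37020 - √((40 + 8*(-2) + 8*0) - 20)*(-45) = -37020 - √((40 - 16 + 0) - 20)*(-45) = -37020 - √(24 - 20)*(-45) = -37020 - √4*(-45) = -37020 - 2*(-45) = -37020 - 1*(-90) = -37020 + 90 = -36930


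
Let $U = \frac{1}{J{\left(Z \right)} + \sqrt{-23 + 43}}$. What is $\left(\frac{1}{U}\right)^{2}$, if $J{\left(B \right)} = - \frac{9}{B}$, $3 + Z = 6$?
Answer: $29 - 12 \sqrt{5} \approx 2.1672$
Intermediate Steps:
$Z = 3$ ($Z = -3 + 6 = 3$)
$U = \frac{1}{-3 + 2 \sqrt{5}}$ ($U = \frac{1}{- \frac{9}{3} + \sqrt{-23 + 43}} = \frac{1}{\left(-9\right) \frac{1}{3} + \sqrt{20}} = \frac{1}{-3 + 2 \sqrt{5}} \approx 0.67929$)
$\left(\frac{1}{U}\right)^{2} = \left(\frac{1}{\frac{3}{11} + \frac{2 \sqrt{5}}{11}}\right)^{2} = \frac{1}{\left(\frac{3}{11} + \frac{2 \sqrt{5}}{11}\right)^{2}}$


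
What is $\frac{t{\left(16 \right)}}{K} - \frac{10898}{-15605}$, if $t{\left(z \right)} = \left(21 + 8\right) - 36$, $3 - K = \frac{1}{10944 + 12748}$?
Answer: $- \frac{362684054}{221825075} \approx -1.635$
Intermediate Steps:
$K = \frac{71075}{23692}$ ($K = 3 - \frac{1}{10944 + 12748} = 3 - \frac{1}{23692} = \frac{71075}{23692} \approx 3.0$)
$t{\left(z \right)} = -7$ ($t{\left(z \right)} = 29 - 36 = -7$)
$\frac{t{\left(16 \right)}}{K} - \frac{10898}{-15605} = - \frac{7}{\frac{71075}{23692}} - \frac{10898}{-15605} = \left(-7\right) \frac{23692}{71075} - - \frac{10898}{15605} = - \frac{165844}{71075} + \frac{10898}{15605} = - \frac{362684054}{221825075}$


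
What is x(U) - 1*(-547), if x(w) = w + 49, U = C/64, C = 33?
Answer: 38177/64 ≈ 596.52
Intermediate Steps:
U = 33/64 ≈ 0.51563
x(w) = 49 + w
x(U) - 1*(-547) = (49 + 33/64) - 1*(-547) = 3169/64 + 547 = 38177/64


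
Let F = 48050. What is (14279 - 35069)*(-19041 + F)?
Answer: -603097110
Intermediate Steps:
(14279 - 35069)*(-19041 + F) = (14279 - 35069)*(-19041 + 48050) = -20790*29009 = -603097110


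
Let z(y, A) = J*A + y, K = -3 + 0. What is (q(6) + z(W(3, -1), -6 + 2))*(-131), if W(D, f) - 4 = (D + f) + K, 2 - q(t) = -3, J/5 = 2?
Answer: 4192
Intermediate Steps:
J = 10 (J = 5*2 = 10)
q(t) = 5 (q(t) = 2 - 1*(-3) = 2 + 3 = 5)
K = -3
W(D, f) = 1 + D + f (W(D, f) = 4 + ((D + f) - 3) = 4 + (-3 + D + f) = 1 + D + f)
z(y, A) = y + 10*A (z(y, A) = 10*A + y = y + 10*A)
(q(6) + z(W(3, -1), -6 + 2))*(-131) = (5 + ((1 + 3 - 1) + 10*(-6 + 2)))*(-131) = (5 + (3 + 10*(-4)))*(-131) = (5 + (3 - 40))*(-131) = (5 - 37)*(-131) = -32*(-131) = 4192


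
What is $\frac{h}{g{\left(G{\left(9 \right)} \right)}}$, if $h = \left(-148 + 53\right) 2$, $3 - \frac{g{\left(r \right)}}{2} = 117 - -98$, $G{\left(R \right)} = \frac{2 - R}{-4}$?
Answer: $\frac{95}{212} \approx 0.44811$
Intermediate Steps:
$G{\left(R \right)} = - \frac{1}{2} + \frac{R}{4}$ ($G{\left(R \right)} = \left(2 - R\right) \left(- \frac{1}{4}\right) = - \frac{1}{2} + \frac{R}{4}$)
$g{\left(r \right)} = -424$ ($g{\left(r \right)} = 6 - 2 \left(117 - -98\right) = 6 - 2 \left(117 + 98\right) = 6 - 430 = -424$)
$h = -190$ ($h = \left(-95\right) 2 = -190$)
$\frac{h}{g{\left(G{\left(9 \right)} \right)}} = - \frac{190}{-424} = \left(-190\right) \left(- \frac{1}{424}\right) = \frac{95}{212}$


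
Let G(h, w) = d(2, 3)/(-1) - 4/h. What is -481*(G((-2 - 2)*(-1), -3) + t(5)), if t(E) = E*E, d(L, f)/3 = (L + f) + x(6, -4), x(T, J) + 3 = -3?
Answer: -12987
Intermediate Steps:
x(T, J) = -6 (x(T, J) = -3 - 3 = -6)
d(L, f) = -18 + 3*L + 3*f (d(L, f) = 3*((L + f) - 6) = 3*(-6 + L + f) = -18 + 3*L + 3*f)
t(E) = E²
G(h, w) = 3 - 4/h (G(h, w) = (-18 + 3*2 + 3*3)/(-1) - 4/h = (-18 + 6 + 9)*(-1) - 4/h = -3*(-1) - 4/h = 3 - 4/h)
-481*(G((-2 - 2)*(-1), -3) + t(5)) = -481*((3 - 4*(-1/(-2 - 2))) + 5²) = -481*((3 - 4/((-4*(-1)))) + 25) = -481*((3 - 4/4) + 25) = -481*((3 - 4*¼) + 25) = -481*((3 - 1) + 25) = -481*(2 + 25) = -481*27 = -12987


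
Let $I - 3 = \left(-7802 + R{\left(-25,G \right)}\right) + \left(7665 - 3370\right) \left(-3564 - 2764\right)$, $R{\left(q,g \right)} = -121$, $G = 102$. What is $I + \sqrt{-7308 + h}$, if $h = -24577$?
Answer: $-27186680 + i \sqrt{31885} \approx -2.7187 \cdot 10^{7} + 178.56 i$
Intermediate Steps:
$I = -27186680$ ($I = 3 + \left(\left(-7802 - 121\right) + \left(7665 - 3370\right) \left(-3564 - 2764\right)\right) = 3 + \left(-7923 + 4295 \left(-3564 + \left(-3672 + 908\right)\right)\right) = 3 + \left(-7923 + 4295 \left(-3564 - 2764\right)\right) = 3 + \left(-7923 + 4295 \left(-6328\right)\right) = 3 - 27186683 = -27186680$)
$I + \sqrt{-7308 + h} = -27186680 + \sqrt{-7308 - 24577} = -27186680 + \sqrt{-31885} = -27186680 + i \sqrt{31885}$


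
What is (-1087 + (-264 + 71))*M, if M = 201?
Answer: -257280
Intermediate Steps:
(-1087 + (-264 + 71))*M = (-1087 + (-264 + 71))*201 = (-1087 - 193)*201 = -1280*201 = -257280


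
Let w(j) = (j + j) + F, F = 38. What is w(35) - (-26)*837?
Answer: 21870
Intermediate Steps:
w(j) = 38 + 2*j (w(j) = (j + j) + 38 = 2*j + 38 = 38 + 2*j)
w(35) - (-26)*837 = (38 + 2*35) - (-26)*837 = (38 + 70) - 1*(-21762) = 108 + 21762 = 21870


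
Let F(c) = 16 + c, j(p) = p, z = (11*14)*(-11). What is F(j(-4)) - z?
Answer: 1706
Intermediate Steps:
z = -1694 (z = 154*(-11) = -1694)
F(j(-4)) - z = (16 - 4) - 1*(-1694) = 12 + 1694 = 1706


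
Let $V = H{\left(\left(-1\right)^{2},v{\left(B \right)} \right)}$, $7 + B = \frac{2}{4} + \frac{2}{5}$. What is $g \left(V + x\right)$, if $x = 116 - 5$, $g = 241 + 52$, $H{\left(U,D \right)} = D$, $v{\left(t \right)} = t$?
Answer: $\frac{307357}{10} \approx 30736.0$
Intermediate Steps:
$B = - \frac{61}{10}$ ($B = -7 + \left(\frac{2}{4} + \frac{2}{5}\right) = -7 + \left(2 \cdot \frac{1}{4} + 2 \cdot \frac{1}{5}\right) = -7 + \left(\frac{1}{2} + \frac{2}{5}\right) = -7 + \frac{9}{10} = - \frac{61}{10} \approx -6.1$)
$V = - \frac{61}{10} \approx -6.1$
$g = 293$
$x = 111$
$g \left(V + x\right) = 293 \left(- \frac{61}{10} + 111\right) = 293 \cdot \frac{1049}{10} = \frac{307357}{10}$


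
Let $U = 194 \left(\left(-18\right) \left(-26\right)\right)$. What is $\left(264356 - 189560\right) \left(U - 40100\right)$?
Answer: $3791558832$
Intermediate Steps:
$U = 90792$ ($U = 194 \cdot 468 = 90792$)
$\left(264356 - 189560\right) \left(U - 40100\right) = \left(264356 - 189560\right) \left(90792 - 40100\right) = 74796 \cdot 50692 = 3791558832$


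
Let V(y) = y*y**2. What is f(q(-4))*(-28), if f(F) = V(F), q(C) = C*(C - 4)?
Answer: -917504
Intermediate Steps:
q(C) = C*(-4 + C)
V(y) = y**3
f(F) = F**3
f(q(-4))*(-28) = (-4*(-4 - 4))**3*(-28) = (-4*(-8))**3*(-28) = 32**3*(-28) = 32768*(-28) = -917504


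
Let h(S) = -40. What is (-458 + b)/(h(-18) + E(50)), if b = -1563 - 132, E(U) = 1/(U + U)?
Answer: 215300/3999 ≈ 53.838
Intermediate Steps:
E(U) = 1/(2*U)
b = -1695
(-458 + b)/(h(-18) + E(50)) = (-458 - 1695)/(-40 + (½)/50) = -2153/(-40 + (½)*(1/50)) = -2153/(-40 + 1/100) = -2153/(-3999/100) = -2153*(-100/3999) = 215300/3999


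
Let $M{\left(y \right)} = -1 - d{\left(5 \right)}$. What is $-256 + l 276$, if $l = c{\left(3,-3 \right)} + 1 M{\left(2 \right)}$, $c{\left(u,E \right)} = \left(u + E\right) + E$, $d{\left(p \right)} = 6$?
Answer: $-3016$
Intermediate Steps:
$c{\left(u,E \right)} = u + 2 E$ ($c{\left(u,E \right)} = \left(E + u\right) + E = u + 2 E$)
$M{\left(y \right)} = -7$ ($M{\left(y \right)} = -1 - 6 = -7$)
$l = -10$ ($l = \left(3 + 2 \left(-3\right)\right) + 1 \left(-7\right) = \left(3 - 6\right) - 7 = -3 - 7 = -10$)
$-256 + l 276 = -256 - 2760 = -3016$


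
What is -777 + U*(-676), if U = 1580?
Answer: -1068857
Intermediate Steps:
-777 + U*(-676) = -777 + 1580*(-676) = -777 - 1068080 = -1068857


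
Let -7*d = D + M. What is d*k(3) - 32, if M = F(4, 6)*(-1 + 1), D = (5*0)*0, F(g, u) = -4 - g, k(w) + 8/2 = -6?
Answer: -32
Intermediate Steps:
k(w) = -10 (k(w) = -4 - 6 = -10)
D = 0 (D = 0*0 = 0)
M = 0 (M = (-4 - 1*4)*(-1 + 1) = (-4 - 4)*0 = -8*0 = 0)
d = 0 (d = -(0 + 0)/7 = -⅐*0 = 0)
d*k(3) - 32 = 0*(-10) - 32 = 0 - 32 = -32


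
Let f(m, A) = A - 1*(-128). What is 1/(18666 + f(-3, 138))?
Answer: 1/18932 ≈ 5.2821e-5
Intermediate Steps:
f(m, A) = 128 + A (f(m, A) = A + 128 = 128 + A)
1/(18666 + f(-3, 138)) = 1/(18666 + (128 + 138)) = 1/(18666 + 266) = 1/18932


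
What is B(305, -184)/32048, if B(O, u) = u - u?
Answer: 0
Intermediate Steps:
B(O, u) = 0
B(305, -184)/32048 = 0/32048 = 0*(1/32048) = 0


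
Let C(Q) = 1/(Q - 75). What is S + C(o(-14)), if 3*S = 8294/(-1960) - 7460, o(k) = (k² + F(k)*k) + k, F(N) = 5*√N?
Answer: -195184625941/78448020 + 70*I*√14/80049 ≈ -2488.1 + 0.0032719*I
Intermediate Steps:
o(k) = k + k² + 5*k^(3/2) (o(k) = (k² + (5*√k)*k) + k = (k² + 5*k^(3/2)) + k = k + k² + 5*k^(3/2))
C(Q) = 1/(-75 + Q)
S = -7314947/2940 (S = (8294/(-1960) - 7460)/3 = (8294*(-1/1960) - 7460)/3 = (-4147/980 - 7460)/3 = (⅓)*(-7314947/980) = -7314947/2940 ≈ -2488.1)
S + C(o(-14)) = -7314947/2940 + 1/(-75 - 14*(1 - 14 + 5*√(-14))) = -7314947/2940 + 1/(-75 - 14*(1 - 14 + 5*(I*√14))) = -7314947/2940 + 1/(-75 - 14*(1 - 14 + 5*I*√14)) = -7314947/2940 + 1/(-75 - 14*(-13 + 5*I*√14)) = -7314947/2940 + 1/(-75 + (182 - 70*I*√14)) = -7314947/2940 + 1/(107 - 70*I*√14)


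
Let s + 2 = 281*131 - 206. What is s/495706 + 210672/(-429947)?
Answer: -12670574913/30446758226 ≈ -0.41616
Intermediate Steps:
s = 36603 (s = -2 + (281*131 - 206) = -2 + (36811 - 206) = -2 + 36605 = 36603)
s/495706 + 210672/(-429947) = 36603/495706 + 210672/(-429947) = 36603*(1/495706) + 210672*(-1/429947) = 36603/495706 - 30096/61421 = -12670574913/30446758226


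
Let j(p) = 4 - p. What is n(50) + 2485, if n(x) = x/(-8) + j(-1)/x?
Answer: 49577/20 ≈ 2478.9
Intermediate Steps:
n(x) = 5/x - x/8 (n(x) = x/(-8) + (4 - 1*(-1))/x = x*(-1/8) + (4 + 1)/x = -x/8 + 5/x = 5/x - x/8)
n(50) + 2485 = (5/50 - 1/8*50) + 2485 = (5*(1/50) - 25/4) + 2485 = (1/10 - 25/4) + 2485 = -123/20 + 2485 = 49577/20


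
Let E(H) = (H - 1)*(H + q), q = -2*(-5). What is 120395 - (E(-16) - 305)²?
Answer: 79186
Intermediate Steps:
q = 10
E(H) = (-1 + H)*(10 + H) (E(H) = (H - 1)*(H + 10) = (-1 + H)*(10 + H))
120395 - (E(-16) - 305)² = 120395 - ((-10 + (-16)² + 9*(-16)) - 305)² = 120395 - ((-10 + 256 - 144) - 305)² = 120395 - (102 - 305)² = 120395 - 1*(-203)² = 120395 - 1*41209 = 120395 - 41209 = 79186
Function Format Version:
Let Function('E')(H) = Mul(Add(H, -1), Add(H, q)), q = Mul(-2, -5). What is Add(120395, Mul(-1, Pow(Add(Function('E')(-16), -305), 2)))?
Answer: 79186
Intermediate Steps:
q = 10
Function('E')(H) = Mul(Add(-1, H), Add(10, H)) (Function('E')(H) = Mul(Add(H, -1), Add(H, 10)) = Mul(Add(-1, H), Add(10, H)))
Add(120395, Mul(-1, Pow(Add(Function('E')(-16), -305), 2))) = Add(120395, Mul(-1, Pow(Add(Add(-10, Pow(-16, 2), Mul(9, -16)), -305), 2))) = Add(120395, Mul(-1, Pow(Add(Add(-10, 256, -144), -305), 2))) = Add(120395, Mul(-1, Pow(Add(102, -305), 2))) = Add(120395, Mul(-1, Pow(-203, 2))) = Add(120395, Mul(-1, 41209)) = Add(120395, -41209) = 79186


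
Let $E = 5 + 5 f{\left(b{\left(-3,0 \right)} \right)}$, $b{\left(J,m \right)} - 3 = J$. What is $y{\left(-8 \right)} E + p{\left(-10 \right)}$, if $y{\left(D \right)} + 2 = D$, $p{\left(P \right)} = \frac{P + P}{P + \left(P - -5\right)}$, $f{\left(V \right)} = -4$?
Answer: $\frac{454}{3} \approx 151.33$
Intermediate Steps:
$b{\left(J,m \right)} = 3 + J$
$p{\left(P \right)} = \frac{2 P}{5 + 2 P}$ ($p{\left(P \right)} = \frac{2 P}{P + \left(P + 5\right)} = \frac{2 P}{P + \left(5 + P\right)} = \frac{2 P}{5 + 2 P}$)
$y{\left(D \right)} = -2 + D$
$E = -15$ ($E = 5 + 5 \left(-4\right) = 5 - 20 = -15$)
$y{\left(-8 \right)} E + p{\left(-10 \right)} = \left(-2 - 8\right) \left(-15\right) + 2 \left(-10\right) \frac{1}{5 + 2 \left(-10\right)} = \left(-10\right) \left(-15\right) + 2 \left(-10\right) \frac{1}{5 - 20} = 150 + 2 \left(-10\right) \frac{1}{-15} = 150 + 2 \left(-10\right) \left(- \frac{1}{15}\right) = 150 + \frac{4}{3} = \frac{454}{3}$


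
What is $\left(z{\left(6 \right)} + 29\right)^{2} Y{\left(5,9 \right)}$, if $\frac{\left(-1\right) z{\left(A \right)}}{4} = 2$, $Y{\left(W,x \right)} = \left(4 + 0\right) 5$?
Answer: $8820$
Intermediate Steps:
$Y{\left(W,x \right)} = 20$ ($Y{\left(W,x \right)} = 4 \cdot 5 = 20$)
$z{\left(A \right)} = -8$ ($z{\left(A \right)} = \left(-4\right) 2 = -8$)
$\left(z{\left(6 \right)} + 29\right)^{2} Y{\left(5,9 \right)} = \left(-8 + 29\right)^{2} \cdot 20 = 21^{2} \cdot 20 = 441 \cdot 20 = 8820$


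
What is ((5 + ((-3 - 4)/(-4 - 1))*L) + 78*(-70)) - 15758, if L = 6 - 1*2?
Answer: -106037/5 ≈ -21207.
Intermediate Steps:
L = 4 (L = 6 - 2 = 4)
((5 + ((-3 - 4)/(-4 - 1))*L) + 78*(-70)) - 15758 = ((5 + ((-3 - 4)/(-4 - 1))*4) + 78*(-70)) - 15758 = ((5 - 7/(-5)*4) - 5460) - 15758 = ((5 - 7*(-1/5)*4) - 5460) - 15758 = ((5 + (7/5)*4) - 5460) - 15758 = ((5 + 28/5) - 5460) - 15758 = (53/5 - 5460) - 15758 = -27247/5 - 15758 = -106037/5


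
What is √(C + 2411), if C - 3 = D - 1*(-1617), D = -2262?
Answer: √1769 ≈ 42.059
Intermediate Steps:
C = -642 (C = 3 + (-2262 - 1*(-1617)) = 3 + (-2262 + 1617) = 3 - 645 = -642)
√(C + 2411) = √(-642 + 2411) = √1769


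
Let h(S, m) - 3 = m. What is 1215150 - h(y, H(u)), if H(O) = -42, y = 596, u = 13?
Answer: 1215189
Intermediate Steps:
h(S, m) = 3 + m
1215150 - h(y, H(u)) = 1215150 - (3 - 42) = 1215150 - 1*(-39) = 1215150 + 39 = 1215189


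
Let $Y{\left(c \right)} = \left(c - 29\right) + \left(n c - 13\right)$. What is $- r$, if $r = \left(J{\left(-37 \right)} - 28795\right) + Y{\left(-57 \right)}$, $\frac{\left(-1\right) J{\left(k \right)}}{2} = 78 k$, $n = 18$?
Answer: $24148$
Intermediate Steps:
$J{\left(k \right)} = - 156 k$ ($J{\left(k \right)} = - 2 \cdot 78 k = - 156 k$)
$Y{\left(c \right)} = -42 + 19 c$ ($Y{\left(c \right)} = \left(c - 29\right) + \left(18 c - 13\right) = \left(-29 + c\right) + \left(-13 + 18 c\right) = -42 + 19 c$)
$r = -24148$ ($r = \left(\left(-156\right) \left(-37\right) - 28795\right) + \left(-42 + 19 \left(-57\right)\right) = \left(5772 - 28795\right) - 1125 = -23023 - 1125 = -24148$)
$- r = \left(-1\right) \left(-24148\right) = 24148$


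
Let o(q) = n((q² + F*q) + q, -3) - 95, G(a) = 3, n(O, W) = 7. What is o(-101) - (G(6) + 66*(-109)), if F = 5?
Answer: 7103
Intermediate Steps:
o(q) = -88 (o(q) = 7 - 95 = -88)
o(-101) - (G(6) + 66*(-109)) = -88 - (3 + 66*(-109)) = -88 - (3 - 7194) = -88 - 1*(-7191) = -88 + 7191 = 7103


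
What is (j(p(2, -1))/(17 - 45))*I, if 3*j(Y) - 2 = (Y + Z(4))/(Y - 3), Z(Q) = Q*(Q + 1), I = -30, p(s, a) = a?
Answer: -55/56 ≈ -0.98214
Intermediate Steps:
Z(Q) = Q*(1 + Q)
j(Y) = 2/3 + (20 + Y)/(3*(-3 + Y)) (j(Y) = 2/3 + ((Y + 4*(1 + 4))/(Y - 3))/3 = 2/3 + ((Y + 4*5)/(-3 + Y))/3 = 2/3 + ((Y + 20)/(-3 + Y))/3 = 2/3 + ((20 + Y)/(-3 + Y))/3 = 2/3 + (20 + Y)/(3*(-3 + Y)))
(j(p(2, -1))/(17 - 45))*I = (((14/3 - 1)/(-3 - 1))/(17 - 45))*(-30) = (((11/3)/(-4))/(-28))*(-30) = (-1/4*11/3*(-1/28))*(-30) = -11/12*(-1/28)*(-30) = (11/336)*(-30) = -55/56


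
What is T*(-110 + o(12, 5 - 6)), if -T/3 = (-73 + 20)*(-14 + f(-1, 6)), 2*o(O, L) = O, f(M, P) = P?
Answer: 132288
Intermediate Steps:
o(O, L) = O/2
T = -1272 (T = -3*(-73 + 20)*(-14 + 6) = -(-159)*(-8) = -3*424 = -1272)
T*(-110 + o(12, 5 - 6)) = -1272*(-110 + (1/2)*12) = -1272*(-110 + 6) = -1272*(-104) = 132288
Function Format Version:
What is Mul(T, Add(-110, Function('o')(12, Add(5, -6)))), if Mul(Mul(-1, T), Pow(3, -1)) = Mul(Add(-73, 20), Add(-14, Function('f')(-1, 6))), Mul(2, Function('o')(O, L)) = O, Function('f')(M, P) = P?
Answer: 132288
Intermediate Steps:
Function('o')(O, L) = Mul(Rational(1, 2), O)
T = -1272 (T = Mul(-3, Mul(Add(-73, 20), Add(-14, 6))) = Mul(-3, Mul(-53, -8)) = Mul(-3, 424) = -1272)
Mul(T, Add(-110, Function('o')(12, Add(5, -6)))) = Mul(-1272, Add(-110, Mul(Rational(1, 2), 12))) = Mul(-1272, Add(-110, 6)) = Mul(-1272, -104) = 132288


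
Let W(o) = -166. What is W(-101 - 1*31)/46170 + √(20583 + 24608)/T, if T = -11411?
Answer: -83/23085 - √45191/11411 ≈ -0.022225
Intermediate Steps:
W(-101 - 1*31)/46170 + √(20583 + 24608)/T = -166/46170 + √(20583 + 24608)/(-11411) = -166*1/46170 + √45191*(-1/11411) = -83/23085 - √45191/11411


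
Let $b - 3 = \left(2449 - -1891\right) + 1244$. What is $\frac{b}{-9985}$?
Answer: $- \frac{5587}{9985} \approx -0.55954$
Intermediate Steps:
$b = 5587$ ($b = 3 + \left(\left(2449 - -1891\right) + 1244\right) = 3 + \left(\left(2449 + 1891\right) + 1244\right) = 3 + \left(4340 + 1244\right) = 3 + 5584 = 5587$)
$\frac{b}{-9985} = \frac{5587}{-9985} = 5587 \left(- \frac{1}{9985}\right) = - \frac{5587}{9985}$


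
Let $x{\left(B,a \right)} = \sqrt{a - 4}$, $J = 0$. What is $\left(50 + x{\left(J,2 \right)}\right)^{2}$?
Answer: $\left(50 + i \sqrt{2}\right)^{2} \approx 2498.0 + 141.42 i$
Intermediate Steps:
$x{\left(B,a \right)} = \sqrt{-4 + a}$
$\left(50 + x{\left(J,2 \right)}\right)^{2} = \left(50 + \sqrt{-4 + 2}\right)^{2} = \left(50 + \sqrt{-2}\right)^{2} = \left(50 + i \sqrt{2}\right)^{2}$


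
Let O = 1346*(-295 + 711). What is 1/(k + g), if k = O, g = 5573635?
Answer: 1/6133571 ≈ 1.6304e-7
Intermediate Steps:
O = 559936 (O = 1346*416 = 559936)
k = 559936
1/(k + g) = 1/(559936 + 5573635) = 1/6133571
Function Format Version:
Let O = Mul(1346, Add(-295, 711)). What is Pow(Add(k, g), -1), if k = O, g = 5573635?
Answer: Rational(1, 6133571) ≈ 1.6304e-7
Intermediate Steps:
O = 559936 (O = Mul(1346, 416) = 559936)
k = 559936
Pow(Add(k, g), -1) = Pow(Add(559936, 5573635), -1) = Pow(6133571, -1) = Rational(1, 6133571)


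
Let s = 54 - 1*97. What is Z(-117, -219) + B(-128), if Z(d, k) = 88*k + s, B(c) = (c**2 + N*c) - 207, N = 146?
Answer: -21826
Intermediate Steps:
B(c) = -207 + c**2 + 146*c (B(c) = (c**2 + 146*c) - 207 = -207 + c**2 + 146*c)
s = -43 (s = 54 - 97 = -43)
Z(d, k) = -43 + 88*k (Z(d, k) = 88*k - 43 = -43 + 88*k)
Z(-117, -219) + B(-128) = (-43 + 88*(-219)) + (-207 + (-128)**2 + 146*(-128)) = (-43 - 19272) + (-207 + 16384 - 18688) = -19315 - 2511 = -21826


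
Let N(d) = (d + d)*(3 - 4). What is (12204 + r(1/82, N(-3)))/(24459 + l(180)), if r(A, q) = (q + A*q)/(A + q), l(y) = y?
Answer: 2005690/4049009 ≈ 0.49535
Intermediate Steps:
N(d) = -2*d (N(d) = (2*d)*(-1) = -2*d)
r(A, q) = (q + A*q)/(A + q)
(12204 + r(1/82, N(-3)))/(24459 + l(180)) = (12204 + (-2*(-3))*(1 + 1/82)/(1/82 - 2*(-3)))/(24459 + 180) = (12204 + 6*(1 + 1/82)/(1/82 + 6))/24639 = (12204 + 6*(83/82)/(493/82))*(1/24639) = (12204 + 6*(82/493)*(83/82))*(1/24639) = (12204 + 498/493)*(1/24639) = (6017070/493)*(1/24639) = 2005690/4049009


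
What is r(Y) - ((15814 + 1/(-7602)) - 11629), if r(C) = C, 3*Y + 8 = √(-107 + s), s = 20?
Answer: -10611547/2534 + I*√87/3 ≈ -4187.7 + 3.1091*I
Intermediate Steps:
Y = -8/3 + I*√87/3 (Y = -8/3 + √(-107 + 20)/3 = -8/3 + √(-87)/3 = -8/3 + (I*√87)/3 = -8/3 + I*√87/3 ≈ -2.6667 + 3.1091*I)
r(Y) - ((15814 + 1/(-7602)) - 11629) = (-8/3 + I*√87/3) - ((15814 + 1/(-7602)) - 11629) = (-8/3 + I*√87/3) - ((15814 - 1/7602) - 11629) = (-8/3 + I*√87/3) - (120218027/7602 - 11629) = (-8/3 + I*√87/3) - 1*31814369/7602 = (-8/3 + I*√87/3) - 31814369/7602 = -10611547/2534 + I*√87/3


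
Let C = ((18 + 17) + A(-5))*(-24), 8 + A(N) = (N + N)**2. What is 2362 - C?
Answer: 5410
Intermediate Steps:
A(N) = -8 + 4*N**2 (A(N) = -8 + (N + N)**2 = -8 + (2*N)**2 = -8 + 4*N**2)
C = -3048 (C = ((18 + 17) + (-8 + 4*(-5)**2))*(-24) = (35 + (-8 + 4*25))*(-24) = (35 + (-8 + 100))*(-24) = (35 + 92)*(-24) = 127*(-24) = -3048)
2362 - C = 2362 - 1*(-3048) = 2362 + 3048 = 5410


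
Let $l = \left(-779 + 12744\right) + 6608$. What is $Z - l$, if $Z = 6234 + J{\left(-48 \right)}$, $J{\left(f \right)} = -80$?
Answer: $-12419$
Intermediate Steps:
$l = 18573$ ($l = 11965 + 6608 = 18573$)
$Z = 6154$ ($Z = 6234 - 80 = 6154$)
$Z - l = 6154 - 18573 = -12419$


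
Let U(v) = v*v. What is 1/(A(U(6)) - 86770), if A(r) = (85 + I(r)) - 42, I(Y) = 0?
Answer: -1/86727 ≈ -1.1530e-5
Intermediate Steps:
U(v) = v²
A(r) = 43 (A(r) = (85 + 0) - 42 = 85 - 42 = 43)
1/(A(U(6)) - 86770) = 1/(43 - 86770) = 1/(-86727) = -1/86727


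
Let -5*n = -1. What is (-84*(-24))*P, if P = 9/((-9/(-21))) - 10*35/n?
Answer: -3485664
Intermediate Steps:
n = ⅕ (n = -⅕*(-1) = ⅕ ≈ 0.20000)
P = -1729 (P = 9/((-9/(-21))) - 10/((⅕)/35) = 9/((-9*(-1/21))) - 10/((⅕)*(1/35)) = 9/(3/7) - 10/1/175 = 9*(7/3) - 10*175 = 21 - 1750 = -1729)
(-84*(-24))*P = -84*(-24)*(-1729) = 2016*(-1729) = -3485664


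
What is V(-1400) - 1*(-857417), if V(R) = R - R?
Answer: 857417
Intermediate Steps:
V(R) = 0
V(-1400) - 1*(-857417) = 0 - 1*(-857417) = 0 + 857417 = 857417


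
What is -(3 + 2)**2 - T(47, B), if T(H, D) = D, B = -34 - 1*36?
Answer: 45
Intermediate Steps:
B = -70 (B = -34 - 36 = -70)
-(3 + 2)**2 - T(47, B) = -(3 + 2)**2 - 1*(-70) = -1*5**2 + 70 = -1*25 + 70 = -25 + 70 = 45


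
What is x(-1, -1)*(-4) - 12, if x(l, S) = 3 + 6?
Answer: -48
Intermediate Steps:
x(l, S) = 9
x(-1, -1)*(-4) - 12 = 9*(-4) - 12 = -36 - 12 = -48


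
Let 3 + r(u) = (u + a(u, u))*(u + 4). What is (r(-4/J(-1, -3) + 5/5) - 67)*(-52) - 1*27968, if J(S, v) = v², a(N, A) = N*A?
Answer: -17884352/729 ≈ -24533.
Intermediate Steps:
a(N, A) = A*N
r(u) = -3 + (4 + u)*(u + u²) (r(u) = -3 + (u + u*u)*(u + 4) = -3 + (u + u²)*(4 + u) = -3 + (4 + u)*(u + u²))
(r(-4/J(-1, -3) + 5/5) - 67)*(-52) - 1*27968 = ((-3 + (-4/((-3)²) + 5/5)³ + 4*(-4/((-3)²) + 5/5) + 5*(-4/((-3)²) + 5/5)²) - 67)*(-52) - 1*27968 = ((-3 + (-4/9 + 5*(⅕))³ + 4*(-4/9 + 5*(⅕)) + 5*(-4/9 + 5*(⅕))²) - 67)*(-52) - 27968 = ((-3 + (-4*⅑ + 1)³ + 4*(-4*⅑ + 1) + 5*(-4*⅑ + 1)²) - 67)*(-52) - 27968 = ((-3 + (-4/9 + 1)³ + 4*(-4/9 + 1) + 5*(-4/9 + 1)²) - 67)*(-52) - 27968 = ((-3 + (5/9)³ + 4*(5/9) + 5*(5/9)²) - 67)*(-52) - 27968 = ((-3 + 125/729 + 20/9 + 5*(25/81)) - 67)*(-52) - 27968 = ((-3 + 125/729 + 20/9 + 125/81) - 67)*(-52) - 27968 = (683/729 - 67)*(-52) - 27968 = -48160/729*(-52) - 27968 = 2504320/729 - 27968 = -17884352/729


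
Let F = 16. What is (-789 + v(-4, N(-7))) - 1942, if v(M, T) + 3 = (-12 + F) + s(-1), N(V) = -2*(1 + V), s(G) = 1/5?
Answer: -13649/5 ≈ -2729.8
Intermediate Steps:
s(G) = 1/5
N(V) = -2 - 2*V
v(M, T) = 6/5 (v(M, T) = -3 + ((-12 + 16) + 1/5) = -3 + (4 + 1/5) = -3 + 21/5 = 6/5)
(-789 + v(-4, N(-7))) - 1942 = (-789 + 6/5) - 1942 = -3939/5 - 1942 = -13649/5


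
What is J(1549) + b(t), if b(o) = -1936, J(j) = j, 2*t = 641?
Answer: -387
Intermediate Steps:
t = 641/2 (t = (½)*641 = 641/2 ≈ 320.50)
J(1549) + b(t) = 1549 - 1936 = -387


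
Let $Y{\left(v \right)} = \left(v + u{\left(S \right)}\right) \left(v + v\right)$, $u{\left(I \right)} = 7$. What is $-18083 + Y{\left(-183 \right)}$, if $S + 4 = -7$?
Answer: $46333$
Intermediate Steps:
$S = -11$ ($S = -4 - 7 = -11$)
$Y{\left(v \right)} = 2 v \left(7 + v\right)$ ($Y{\left(v \right)} = \left(v + 7\right) \left(v + v\right) = \left(7 + v\right) 2 v = 2 v \left(7 + v\right)$)
$-18083 + Y{\left(-183 \right)} = -18083 + 2 \left(-183\right) \left(7 - 183\right) = -18083 + 2 \left(-183\right) \left(-176\right) = -18083 + 64416 = 46333$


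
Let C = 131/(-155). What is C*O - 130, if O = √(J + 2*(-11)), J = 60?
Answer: -130 - 131*√38/155 ≈ -135.21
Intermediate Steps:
C = -131/155 (C = 131*(-1/155) = -131/155 ≈ -0.84516)
O = √38 (O = √(60 + 2*(-11)) = √(60 - 22) = √38 ≈ 6.1644)
C*O - 130 = -131*√38/155 - 130 = -130 - 131*√38/155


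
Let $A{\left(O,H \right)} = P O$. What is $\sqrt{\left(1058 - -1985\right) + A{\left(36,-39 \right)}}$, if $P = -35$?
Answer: $\sqrt{1783} \approx 42.226$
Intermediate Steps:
$A{\left(O,H \right)} = - 35 O$
$\sqrt{\left(1058 - -1985\right) + A{\left(36,-39 \right)}} = \sqrt{\left(1058 - -1985\right) - 1260} = \sqrt{\left(1058 + 1985\right) - 1260} = \sqrt{3043 - 1260} = \sqrt{1783}$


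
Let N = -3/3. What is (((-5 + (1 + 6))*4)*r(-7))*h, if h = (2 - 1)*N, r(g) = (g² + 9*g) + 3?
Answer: 88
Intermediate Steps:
N = -1 (N = -3*⅓ = -1)
r(g) = 3 + g² + 9*g
h = -1 (h = (2 - 1)*(-1) = 1*(-1) = -1)
(((-5 + (1 + 6))*4)*r(-7))*h = (((-5 + (1 + 6))*4)*(3 + (-7)² + 9*(-7)))*(-1) = (((-5 + 7)*4)*(3 + 49 - 63))*(-1) = ((2*4)*(-11))*(-1) = (8*(-11))*(-1) = -88*(-1) = 88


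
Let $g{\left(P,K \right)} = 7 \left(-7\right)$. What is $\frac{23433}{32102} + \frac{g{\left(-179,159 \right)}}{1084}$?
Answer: $\frac{11914187}{17399284} \approx 0.68475$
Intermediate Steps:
$g{\left(P,K \right)} = -49$
$\frac{23433}{32102} + \frac{g{\left(-179,159 \right)}}{1084} = \frac{23433}{32102} - \frac{49}{1084} = \frac{11914187}{17399284}$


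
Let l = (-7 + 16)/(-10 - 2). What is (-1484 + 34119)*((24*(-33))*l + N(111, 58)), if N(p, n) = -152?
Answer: 14424670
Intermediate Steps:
l = -3/4 (l = 9/(-12) = 9*(-1/12) = -3/4 ≈ -0.75000)
(-1484 + 34119)*((24*(-33))*l + N(111, 58)) = (-1484 + 34119)*((24*(-33))*(-3/4) - 152) = 32635*(-792*(-3/4) - 152) = 32635*(594 - 152) = 32635*442 = 14424670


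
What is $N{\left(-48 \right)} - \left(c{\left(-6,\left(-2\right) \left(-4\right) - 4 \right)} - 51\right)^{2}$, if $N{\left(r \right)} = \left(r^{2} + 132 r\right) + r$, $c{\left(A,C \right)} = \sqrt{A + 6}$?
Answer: $-6681$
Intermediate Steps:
$c{\left(A,C \right)} = \sqrt{6 + A}$
$N{\left(r \right)} = r^{2} + 133 r$
$N{\left(-48 \right)} - \left(c{\left(-6,\left(-2\right) \left(-4\right) - 4 \right)} - 51\right)^{2} = - 48 \left(133 - 48\right) - \left(\sqrt{6 - 6} - 51\right)^{2} = \left(-48\right) 85 - \left(\sqrt{0} - 51\right)^{2} = -4080 - \left(0 - 51\right)^{2} = -4080 - \left(-51\right)^{2} = -4080 - 2601 = -6681$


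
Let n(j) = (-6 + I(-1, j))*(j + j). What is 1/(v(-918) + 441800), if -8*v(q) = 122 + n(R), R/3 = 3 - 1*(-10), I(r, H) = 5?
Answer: 2/883589 ≈ 2.2635e-6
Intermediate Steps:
R = 39 (R = 3*(3 - 1*(-10)) = 3*(3 + 10) = 3*13 = 39)
n(j) = -2*j (n(j) = (-6 + 5)*(j + j) = -2*j)
v(q) = -11/2 (v(q) = -(122 - 2*39)/8 = -(122 - 78)/8 = -⅛*44 = -11/2)
1/(v(-918) + 441800) = 1/(-11/2 + 441800) = 1/(883589/2) = 2/883589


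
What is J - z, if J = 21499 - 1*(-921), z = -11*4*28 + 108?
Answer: 23544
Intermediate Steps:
z = -1124 (z = -44*28 + 108 = -1232 + 108 = -1124)
J = 22420 (J = 21499 + 921 = 22420)
J - z = 22420 - 1*(-1124) = 22420 + 1124 = 23544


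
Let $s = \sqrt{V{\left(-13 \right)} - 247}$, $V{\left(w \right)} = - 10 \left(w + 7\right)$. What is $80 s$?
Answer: $80 i \sqrt{187} \approx 1094.0 i$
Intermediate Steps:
$V{\left(w \right)} = -70 - 10 w$ ($V{\left(w \right)} = - 10 \left(7 + w\right) = -70 - 10 w$)
$s = i \sqrt{187}$ ($s = \sqrt{\left(-70 - -130\right) - 247} = \sqrt{\left(-70 + 130\right) - 247} = \sqrt{60 - 247} = \sqrt{-187} = i \sqrt{187} \approx 13.675 i$)
$80 s = 80 i \sqrt{187}$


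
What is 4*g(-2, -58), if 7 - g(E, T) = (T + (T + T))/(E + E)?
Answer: -146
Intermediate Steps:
g(E, T) = 7 - 3*T/(2*E) (g(E, T) = 7 - (T + (T + T))/(E + E) = 7 - (T + 2*T)/(2*E) = 7 - 3*T*1/(2*E) = 7 - 3*T/(2*E))
4*g(-2, -58) = 4*(7 - 3/2*(-58)/(-2)) = 4*(7 - 3/2*(-58)*(-1/2)) = 4*(7 - 87/2) = 4*(-73/2) = -146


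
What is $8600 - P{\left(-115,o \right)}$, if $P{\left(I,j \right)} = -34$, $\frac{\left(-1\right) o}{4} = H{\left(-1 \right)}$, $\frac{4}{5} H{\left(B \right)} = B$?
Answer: $8634$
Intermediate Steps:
$H{\left(B \right)} = \frac{5 B}{4}$
$o = 5$ ($o = - 4 \cdot \frac{5}{4} \left(-1\right) = \left(-4\right) \left(- \frac{5}{4}\right) = 5$)
$8600 - P{\left(-115,o \right)} = 8600 - -34 = 8600 + 34 = 8634$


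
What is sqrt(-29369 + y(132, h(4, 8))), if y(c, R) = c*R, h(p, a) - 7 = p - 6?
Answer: I*sqrt(28709) ≈ 169.44*I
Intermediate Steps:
h(p, a) = 1 + p (h(p, a) = 7 + (p - 6) = 7 + (-6 + p) = 1 + p)
y(c, R) = R*c
sqrt(-29369 + y(132, h(4, 8))) = sqrt(-29369 + (1 + 4)*132) = sqrt(-29369 + 5*132) = sqrt(-29369 + 660) = sqrt(-28709) = I*sqrt(28709)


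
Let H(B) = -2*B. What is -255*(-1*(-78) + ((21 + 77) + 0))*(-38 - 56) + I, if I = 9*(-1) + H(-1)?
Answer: 4218713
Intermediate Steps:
I = -7 (I = 9*(-1) - 2*(-1) = -9 + 2 = -7)
-255*(-1*(-78) + ((21 + 77) + 0))*(-38 - 56) + I = -255*(-1*(-78) + ((21 + 77) + 0))*(-38 - 56) - 7 = -255*(78 + (98 + 0))*(-94) - 7 = -255*(78 + 98)*(-94) - 7 = -44880*(-94) - 7 = -255*(-16544) - 7 = 4218720 - 7 = 4218713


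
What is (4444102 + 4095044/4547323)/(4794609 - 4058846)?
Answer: 20208771333990/3345752012449 ≈ 6.0401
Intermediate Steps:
(4444102 + 4095044/4547323)/(4794609 - 4058846) = (4444102 + 4095044*(1/4547323))/735763 = (4444102 + 4095044/4547323)*(1/735763) = (20208771333990/4547323)*(1/735763) = 20208771333990/3345752012449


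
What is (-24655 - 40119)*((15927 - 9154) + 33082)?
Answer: -2581567770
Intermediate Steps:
(-24655 - 40119)*((15927 - 9154) + 33082) = -64774*(6773 + 33082) = -64774*39855 = -2581567770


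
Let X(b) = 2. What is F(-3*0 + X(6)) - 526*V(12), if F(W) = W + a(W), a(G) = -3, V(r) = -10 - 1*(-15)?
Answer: -2631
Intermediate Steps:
V(r) = 5 (V(r) = -10 + 15 = 5)
F(W) = -3 + W (F(W) = W - 3 = -3 + W)
F(-3*0 + X(6)) - 526*V(12) = (-3 + (-3*0 + 2)) - 526*5 = (-3 + (0 + 2)) - 2630 = (-3 + 2) - 2630 = -1 - 2630 = -2631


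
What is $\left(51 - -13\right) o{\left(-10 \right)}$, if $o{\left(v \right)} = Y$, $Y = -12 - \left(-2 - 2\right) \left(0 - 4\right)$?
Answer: $-1792$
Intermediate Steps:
$Y = -28$ ($Y = -12 - \left(-4\right) \left(-4\right) = -12 - 16 = -28$)
$o{\left(v \right)} = -28$
$\left(51 - -13\right) o{\left(-10 \right)} = \left(51 - -13\right) \left(-28\right) = \left(51 + 13\right) \left(-28\right) = 64 \left(-28\right) = -1792$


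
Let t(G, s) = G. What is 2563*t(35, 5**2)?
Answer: 89705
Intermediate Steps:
2563*t(35, 5**2) = 2563*35 = 89705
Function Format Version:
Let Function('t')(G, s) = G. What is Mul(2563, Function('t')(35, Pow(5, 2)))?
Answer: 89705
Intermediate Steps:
Mul(2563, Function('t')(35, Pow(5, 2))) = Mul(2563, 35) = 89705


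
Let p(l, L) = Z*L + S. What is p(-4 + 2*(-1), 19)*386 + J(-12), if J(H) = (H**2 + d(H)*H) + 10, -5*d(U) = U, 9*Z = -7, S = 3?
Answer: -198946/45 ≈ -4421.0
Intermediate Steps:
Z = -7/9 (Z = (1/9)*(-7) = -7/9 ≈ -0.77778)
d(U) = -U/5
J(H) = 10 + 4*H**2/5 (J(H) = (H**2 + (-H/5)*H) + 10 = (H**2 - H**2/5) + 10 = 4*H**2/5 + 10 = 10 + 4*H**2/5)
p(l, L) = 3 - 7*L/9 (p(l, L) = -7*L/9 + 3 = 3 - 7*L/9)
p(-4 + 2*(-1), 19)*386 + J(-12) = (3 - 7/9*19)*386 + (10 + (4/5)*(-12)**2) = (3 - 133/9)*386 + (10 + (4/5)*144) = -106/9*386 + (10 + 576/5) = -40916/9 + 626/5 = -198946/45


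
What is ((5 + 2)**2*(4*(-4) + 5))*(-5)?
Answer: 2695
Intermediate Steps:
((5 + 2)**2*(4*(-4) + 5))*(-5) = (7**2*(-16 + 5))*(-5) = (49*(-11))*(-5) = -539*(-5) = 2695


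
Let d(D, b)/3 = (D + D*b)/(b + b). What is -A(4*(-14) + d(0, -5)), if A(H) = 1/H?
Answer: 1/56 ≈ 0.017857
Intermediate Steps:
d(D, b) = 3*(D + D*b)/(2*b) (d(D, b) = 3*((D + D*b)/(b + b)) = 3*((D + D*b)/((2*b))) = 3*((D + D*b)*(1/(2*b))) = 3*((D + D*b)/(2*b)) = 3*(D + D*b)/(2*b))
-A(4*(-14) + d(0, -5)) = -1/(4*(-14) + (3/2)*0*(1 - 5)/(-5)) = -1/(-56 + (3/2)*0*(-⅕)*(-4)) = -1/(-56 + 0) = -1/(-56) = -1*(-1/56) = 1/56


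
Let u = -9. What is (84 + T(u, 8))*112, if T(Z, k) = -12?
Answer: 8064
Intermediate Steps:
(84 + T(u, 8))*112 = (84 - 12)*112 = 72*112 = 8064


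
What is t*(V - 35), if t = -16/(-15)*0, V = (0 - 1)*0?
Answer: 0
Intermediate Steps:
V = 0 (V = -1*0 = 0)
t = 0 (t = -16*(-1/15)*0 = (16/15)*0 = 0)
t*(V - 35) = 0*(0 - 35) = 0*(-35) = 0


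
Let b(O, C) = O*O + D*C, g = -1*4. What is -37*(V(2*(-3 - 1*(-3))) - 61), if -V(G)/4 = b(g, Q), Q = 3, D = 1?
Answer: 5069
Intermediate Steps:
g = -4
b(O, C) = C + O² (b(O, C) = O*O + 1*C = O² + C = C + O²)
V(G) = -76 (V(G) = -4*(3 + (-4)²) = -4*(3 + 16) = -4*19 = -76)
-37*(V(2*(-3 - 1*(-3))) - 61) = -37*(-76 - 61) = -37*(-137) = 5069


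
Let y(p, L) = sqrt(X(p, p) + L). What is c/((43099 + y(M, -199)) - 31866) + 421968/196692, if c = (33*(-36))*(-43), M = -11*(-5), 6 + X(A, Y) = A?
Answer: 1258418208968/188020325059 - 23220*I*sqrt(6)/11470949 ≈ 6.693 - 0.0049584*I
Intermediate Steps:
X(A, Y) = -6 + A
M = 55
y(p, L) = sqrt(-6 + L + p) (y(p, L) = sqrt((-6 + p) + L) = sqrt(-6 + L + p))
c = 51084 (c = -1188*(-43) = 51084)
c/((43099 + y(M, -199)) - 31866) + 421968/196692 = 51084/((43099 + sqrt(-6 - 199 + 55)) - 31866) + 421968/196692 = 51084/((43099 + sqrt(-150)) - 31866) + 421968*(1/196692) = 51084/((43099 + 5*I*sqrt(6)) - 31866) + 35164/16391 = 51084/(11233 + 5*I*sqrt(6)) + 35164/16391 = 35164/16391 + 51084/(11233 + 5*I*sqrt(6))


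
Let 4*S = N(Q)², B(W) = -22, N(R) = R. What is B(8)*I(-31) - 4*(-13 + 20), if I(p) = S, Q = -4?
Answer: -116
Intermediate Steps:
S = 4 (S = (¼)*(-4)² = (¼)*16 = 4)
I(p) = 4
B(8)*I(-31) - 4*(-13 + 20) = -22*4 - 4*(-13 + 20) = -88 - 4*7 = -88 - 28 = -116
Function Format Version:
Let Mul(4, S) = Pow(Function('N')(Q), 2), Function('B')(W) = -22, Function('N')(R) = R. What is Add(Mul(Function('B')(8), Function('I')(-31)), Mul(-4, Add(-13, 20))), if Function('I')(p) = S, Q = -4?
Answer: -116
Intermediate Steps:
S = 4 (S = Mul(Rational(1, 4), Pow(-4, 2)) = Mul(Rational(1, 4), 16) = 4)
Function('I')(p) = 4
Add(Mul(Function('B')(8), Function('I')(-31)), Mul(-4, Add(-13, 20))) = Add(Mul(-22, 4), Mul(-4, Add(-13, 20))) = Add(-88, Mul(-4, 7)) = Add(-88, -28) = -116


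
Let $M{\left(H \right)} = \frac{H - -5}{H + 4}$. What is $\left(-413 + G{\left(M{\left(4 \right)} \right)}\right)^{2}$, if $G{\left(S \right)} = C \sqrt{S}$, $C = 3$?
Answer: $\frac{1364633}{8} - \frac{3717 \sqrt{2}}{2} \approx 1.6795 \cdot 10^{5}$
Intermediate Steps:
$M{\left(H \right)} = \frac{5 + H}{4 + H}$ ($M{\left(H \right)} = \frac{H + 5}{4 + H} = \frac{5 + H}{4 + H}$)
$G{\left(S \right)} = 3 \sqrt{S}$
$\left(-413 + G{\left(M{\left(4 \right)} \right)}\right)^{2} = \left(-413 + 3 \sqrt{\frac{5 + 4}{4 + 4}}\right)^{2} = \left(-413 + 3 \sqrt{\frac{1}{8} \cdot 9}\right)^{2} = \left(-413 + 3 \sqrt{\frac{9}{8}}\right)^{2} = \left(-413 + 3 \frac{3 \sqrt{2}}{4}\right)^{2} = \left(-413 + \frac{9 \sqrt{2}}{4}\right)^{2}$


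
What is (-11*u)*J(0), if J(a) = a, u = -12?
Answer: 0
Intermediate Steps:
(-11*u)*J(0) = -11*(-12)*0 = 132*0 = 0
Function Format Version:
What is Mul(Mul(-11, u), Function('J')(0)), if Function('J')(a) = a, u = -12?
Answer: 0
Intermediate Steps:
Mul(Mul(-11, u), Function('J')(0)) = Mul(Mul(-11, -12), 0) = Mul(132, 0) = 0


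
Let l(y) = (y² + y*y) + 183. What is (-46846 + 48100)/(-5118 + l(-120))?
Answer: 418/7955 ≈ 0.052546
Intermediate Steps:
l(y) = 183 + 2*y² (l(y) = (y² + y²) + 183 = 2*y² + 183 = 183 + 2*y²)
(-46846 + 48100)/(-5118 + l(-120)) = (-46846 + 48100)/(-5118 + (183 + 2*(-120)²)) = 1254/(-5118 + (183 + 2*14400)) = 1254/(-5118 + (183 + 28800)) = 1254/(-5118 + 28983) = 1254/23865 = 1254*(1/23865) = 418/7955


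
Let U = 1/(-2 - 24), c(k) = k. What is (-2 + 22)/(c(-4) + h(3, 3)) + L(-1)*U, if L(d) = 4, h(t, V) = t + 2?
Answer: 258/13 ≈ 19.846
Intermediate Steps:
h(t, V) = 2 + t
U = -1/26 (U = 1/(-26) = -1/26 ≈ -0.038462)
(-2 + 22)/(c(-4) + h(3, 3)) + L(-1)*U = (-2 + 22)/(-4 + (2 + 3)) + 4*(-1/26) = 20/(-4 + 5) - 2/13 = 20/1 - 2/13 = 20*1 - 2/13 = 20 - 2/13 = 258/13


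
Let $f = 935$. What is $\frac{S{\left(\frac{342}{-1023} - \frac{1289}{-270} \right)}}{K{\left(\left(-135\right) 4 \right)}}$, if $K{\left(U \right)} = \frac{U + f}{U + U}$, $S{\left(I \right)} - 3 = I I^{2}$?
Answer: $- \frac{70643469106849609}{285448502901375} \approx -247.48$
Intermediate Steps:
$S{\left(I \right)} = 3 + I^{3}$ ($S{\left(I \right)} = 3 + I I^{2} = 3 + I^{3}$)
$K{\left(U \right)} = \frac{935 + U}{2 U}$ ($K{\left(U \right)} = \frac{U + 935}{U + U} = \frac{935 + U}{2 U}$)
$\frac{S{\left(\frac{342}{-1023} - \frac{1289}{-270} \right)}}{K{\left(\left(-135\right) 4 \right)}} = \frac{3 + \left(\frac{342}{-1023} - \frac{1289}{-270}\right)^{3}}{\frac{1}{2} \frac{1}{\left(-135\right) 4} \left(935 - 540\right)} = \frac{3 + \left(342 \left(- \frac{1}{1023}\right) - - \frac{1289}{270}\right)^{3}}{\frac{1}{2} \frac{1}{-540} \left(935 - 540\right)} = \frac{3 + \left(- \frac{114}{341} + \frac{1289}{270}\right)^{3}}{\frac{1}{2} \left(- \frac{1}{540}\right) 395} = \frac{3 + \left(\frac{408769}{92070}\right)^{3}}{- \frac{79}{216}} = \left(3 + \frac{68302068728620609}{780466792743000}\right) \left(- \frac{216}{79}\right) = \frac{70643469106849609}{780466792743000} \left(- \frac{216}{79}\right) = - \frac{70643469106849609}{285448502901375}$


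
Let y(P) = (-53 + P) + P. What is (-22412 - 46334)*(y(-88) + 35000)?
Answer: -2390367166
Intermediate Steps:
y(P) = -53 + 2*P
(-22412 - 46334)*(y(-88) + 35000) = (-22412 - 46334)*((-53 + 2*(-88)) + 35000) = -68746*((-53 - 176) + 35000) = -68746*(-229 + 35000) = -68746*34771 = -2390367166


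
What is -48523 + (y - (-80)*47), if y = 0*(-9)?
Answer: -44763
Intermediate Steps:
y = 0
-48523 + (y - (-80)*47) = -48523 + (0 - (-80)*47) = -48523 + (0 - 80*(-47)) = -48523 + (0 + 3760) = -48523 + 3760 = -44763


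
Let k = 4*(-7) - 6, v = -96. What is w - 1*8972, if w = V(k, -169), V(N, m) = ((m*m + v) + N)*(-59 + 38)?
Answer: -606023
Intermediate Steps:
k = -34 (k = -28 - 6 = -34)
V(N, m) = 2016 - 21*N - 21*m**2 (V(N, m) = ((m*m - 96) + N)*(-59 + 38) = ((m**2 - 96) + N)*(-21) = ((-96 + m**2) + N)*(-21) = (-96 + N + m**2)*(-21) = 2016 - 21*N - 21*m**2)
w = -597051 (w = 2016 - 21*(-34) - 21*(-169)**2 = 2016 + 714 - 21*28561 = 2016 + 714 - 599781 = -597051)
w - 1*8972 = -597051 - 1*8972 = -597051 - 8972 = -606023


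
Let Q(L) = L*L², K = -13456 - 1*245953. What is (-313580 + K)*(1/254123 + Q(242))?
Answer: -2063651494171476725/254123 ≈ -8.1207e+12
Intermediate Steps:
K = -259409 (K = -13456 - 245953 = -259409)
Q(L) = L³
(-313580 + K)*(1/254123 + Q(242)) = (-313580 - 259409)*(1/254123 + 242³) = -572989*(1/254123 + 14172488) = -572989*3601555168025/254123 = -2063651494171476725/254123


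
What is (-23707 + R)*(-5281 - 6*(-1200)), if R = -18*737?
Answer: -70951187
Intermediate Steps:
R = -13266
(-23707 + R)*(-5281 - 6*(-1200)) = (-23707 - 13266)*(-5281 - 6*(-1200)) = -36973*(-5281 + 7200) = -36973*1919 = -70951187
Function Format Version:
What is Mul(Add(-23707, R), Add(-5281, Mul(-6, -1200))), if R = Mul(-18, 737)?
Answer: -70951187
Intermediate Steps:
R = -13266
Mul(Add(-23707, R), Add(-5281, Mul(-6, -1200))) = Mul(Add(-23707, -13266), Add(-5281, Mul(-6, -1200))) = Mul(-36973, Add(-5281, 7200)) = Mul(-36973, 1919) = -70951187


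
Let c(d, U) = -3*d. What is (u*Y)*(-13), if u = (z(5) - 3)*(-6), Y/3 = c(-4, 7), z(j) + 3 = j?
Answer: -2808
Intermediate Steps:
z(j) = -3 + j
Y = 36 (Y = 3*(-3*(-4)) = 3*12 = 36)
u = 6 (u = ((-3 + 5) - 3)*(-6) = (2 - 3)*(-6) = -1*(-6) = 6)
(u*Y)*(-13) = (6*36)*(-13) = 216*(-13) = -2808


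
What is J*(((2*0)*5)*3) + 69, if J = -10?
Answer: 69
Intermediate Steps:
J*(((2*0)*5)*3) + 69 = -10*(2*0)*5*3 + 69 = -10*0*5*3 + 69 = -0*3 + 69 = -10*0 + 69 = 0 + 69 = 69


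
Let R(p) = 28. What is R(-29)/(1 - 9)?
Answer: -7/2 ≈ -3.5000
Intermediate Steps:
R(-29)/(1 - 9) = 28/(1 - 9) = 28/(-8) = 28*(-⅛) = -7/2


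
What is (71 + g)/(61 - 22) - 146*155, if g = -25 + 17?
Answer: -294169/13 ≈ -22628.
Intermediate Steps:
g = -8
(71 + g)/(61 - 22) - 146*155 = (71 - 8)/(61 - 22) - 146*155 = 63/39 - 22630 = 63*(1/39) - 22630 = 21/13 - 22630 = -294169/13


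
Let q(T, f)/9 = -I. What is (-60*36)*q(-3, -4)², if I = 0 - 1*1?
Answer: -174960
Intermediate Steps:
I = -1 (I = 0 - 1 = -1)
q(T, f) = 9 (q(T, f) = 9*(-1*(-1)) = 9*1 = 9)
(-60*36)*q(-3, -4)² = -60*36*9² = -2160*81 = -174960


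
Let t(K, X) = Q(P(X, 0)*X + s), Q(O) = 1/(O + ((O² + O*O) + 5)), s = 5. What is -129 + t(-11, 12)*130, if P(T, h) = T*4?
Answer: -43583101/337854 ≈ -129.00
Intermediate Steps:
P(T, h) = 4*T
Q(O) = 1/(5 + O + 2*O²) (Q(O) = 1/(O + ((O² + O²) + 5)) = 1/(O + (2*O² + 5)) = 1/(O + (5 + 2*O²)) = 1/(5 + O + 2*O²))
t(K, X) = 1/(10 + 2*(5 + 4*X²)² + 4*X²) (t(K, X) = 1/(5 + ((4*X)*X + 5) + 2*((4*X)*X + 5)²) = 1/(5 + (4*X² + 5) + 2*(4*X² + 5)²) = 1/(5 + (5 + 4*X²) + 2*(5 + 4*X²)²) = 1/(10 + 2*(5 + 4*X²)² + 4*X²))
-129 + t(-11, 12)*130 = -129 + (1/(4*(15 + 8*12⁴ + 21*12²)))*130 = -129 + (1/(4*(15 + 8*20736 + 21*144)))*130 = -129 + (1/(4*(15 + 165888 + 3024)))*130 = -129 + ((¼)/168927)*130 = -129 + ((¼)*(1/168927))*130 = -129 + (1/675708)*130 = -129 + 65/337854 = -43583101/337854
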